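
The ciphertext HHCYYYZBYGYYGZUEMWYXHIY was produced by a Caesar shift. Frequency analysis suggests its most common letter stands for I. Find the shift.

16

The most frequent ciphertext letter is Y (appears 8 times).
Y is position 24; I is position 8.
Shift = 16.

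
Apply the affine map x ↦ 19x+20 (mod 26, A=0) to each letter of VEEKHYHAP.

DSSCXIXUT

V(21): 19·21+20=419≡3 → D
E(4): 19·4+20=96≡18 → S
E(4): 19·4+20=96≡18 → S
K(10): 19·10+20=210≡2 → C
H(7): 19·7+20=153≡23 → X
Y(24): 19·24+20=476≡8 → I
H(7): 19·7+20=153≡23 → X
A(0): 19·0+20=20 → U
P(15): 19·15+20=305≡19 → T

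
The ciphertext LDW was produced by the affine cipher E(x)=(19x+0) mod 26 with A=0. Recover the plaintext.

The inverse of 19 mod 26 is 11, since 19·11=209≡1. Apply D(y)=11·(y−0) mod 26:
L(11): 11·(11−0)=121≡17 → R
D(3): 11·(3−0)=33≡7 → H
W(22): 11·(22−0)=242≡8 → I

RHI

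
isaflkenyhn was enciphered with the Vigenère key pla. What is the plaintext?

Repeat the key across the ciphertext: plaplaplapl
i(8)−p(15): -7≡19 → t
s(18)−l(11): 7 → h
a(0)−a(0): 0 → a
f(5)−p(15): -10≡16 → q
l(11)−l(11): 0 → a
k(10)−a(0): 10 → k
e(4)−p(15): -11≡15 → p
n(13)−l(11): 2 → c
y(24)−a(0): 24 → y
h(7)−p(15): -8≡18 → s
n(13)−l(11): 2 → c

thaqakpcysc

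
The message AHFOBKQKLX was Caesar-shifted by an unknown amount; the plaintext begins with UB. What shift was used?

6

From the crib: A(0)−U(20)=-20≡6, so the shift is 6.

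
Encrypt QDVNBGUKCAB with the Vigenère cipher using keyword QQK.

GTFDRQKAMQR

Repeat the key across the message: QQKQQKQQKQQ
Q(16)+Q(16): 32≡6 → G
D(3)+Q(16): 19 → T
V(21)+K(10): 31≡5 → F
N(13)+Q(16): 29≡3 → D
B(1)+Q(16): 17 → R
G(6)+K(10): 16 → Q
U(20)+Q(16): 36≡10 → K
K(10)+Q(16): 26≡0 → A
C(2)+K(10): 12 → M
A(0)+Q(16): 16 → Q
B(1)+Q(16): 17 → R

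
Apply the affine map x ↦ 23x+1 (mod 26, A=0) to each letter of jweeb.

j(9): 23·9+1=208≡0 → a
w(22): 23·22+1=507≡13 → n
e(4): 23·4+1=93≡15 → p
e(4): 23·4+1=93≡15 → p
b(1): 23·1+1=24 → y

anppy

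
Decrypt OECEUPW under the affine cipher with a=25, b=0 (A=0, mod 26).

MWYWGLE

The inverse of 25 mod 26 is 25, since 25·25=625≡1. Apply D(y)=25·(y−0) mod 26:
O(14): 25·(14−0)=350≡12 → M
E(4): 25·(4−0)=100≡22 → W
C(2): 25·(2−0)=50≡24 → Y
E(4): 25·(4−0)=100≡22 → W
U(20): 25·(20−0)=500≡6 → G
P(15): 25·(15−0)=375≡11 → L
W(22): 25·(22−0)=550≡4 → E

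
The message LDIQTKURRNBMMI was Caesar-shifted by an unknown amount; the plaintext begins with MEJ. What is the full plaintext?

MEJRULVSSOCNNJ

From the crib: L(11)−M(12)=-1≡25, so the shift is 25.
Subtract 25 from each ciphertext letter:
L(11): 11−25=-14≡12 → M
D(3): 3−25=-22≡4 → E
I(8): 8−25=-17≡9 → J
Q(16): 16−25=-9≡17 → R
T(19): 19−25=-6≡20 → U
K(10): 10−25=-15≡11 → L
U(20): 20−25=-5≡21 → V
R(17): 17−25=-8≡18 → S
R(17): 17−25=-8≡18 → S
N(13): 13−25=-12≡14 → O
B(1): 1−25=-24≡2 → C
M(12): 12−25=-13≡13 → N
M(12): 12−25=-13≡13 → N
I(8): 8−25=-17≡9 → J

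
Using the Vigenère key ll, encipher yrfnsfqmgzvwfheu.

jcqydqbxrkghqspf

Repeat the key across the message: llllllllllllllll
y(24)+l(11): 35≡9 → j
r(17)+l(11): 28≡2 → c
f(5)+l(11): 16 → q
n(13)+l(11): 24 → y
s(18)+l(11): 29≡3 → d
f(5)+l(11): 16 → q
q(16)+l(11): 27≡1 → b
m(12)+l(11): 23 → x
g(6)+l(11): 17 → r
z(25)+l(11): 36≡10 → k
v(21)+l(11): 32≡6 → g
w(22)+l(11): 33≡7 → h
f(5)+l(11): 16 → q
h(7)+l(11): 18 → s
e(4)+l(11): 15 → p
u(20)+l(11): 31≡5 → f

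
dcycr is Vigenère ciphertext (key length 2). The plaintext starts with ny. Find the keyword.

Subtract each crib letter from the matching ciphertext letter (mod 26):
d(3)−n(13)=-10≡16 → q
c(2)−y(24)=-22≡4 → e

qe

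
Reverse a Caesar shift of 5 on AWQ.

VRL

A(0): 0−5=-5≡21 → V
W(22): 22−5=17 → R
Q(16): 16−5=11 → L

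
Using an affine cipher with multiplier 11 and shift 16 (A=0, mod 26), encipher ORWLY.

OVYHU

O(14): 11·14+16=170≡14 → O
R(17): 11·17+16=203≡21 → V
W(22): 11·22+16=258≡24 → Y
L(11): 11·11+16=137≡7 → H
Y(24): 11·24+16=280≡20 → U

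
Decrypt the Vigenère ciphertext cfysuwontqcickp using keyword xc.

fdbqxurlwofgfis

Repeat the key across the ciphertext: xcxcxcxcxcxcxcx
c(2)−x(23): -21≡5 → f
f(5)−c(2): 3 → d
y(24)−x(23): 1 → b
s(18)−c(2): 16 → q
u(20)−x(23): -3≡23 → x
w(22)−c(2): 20 → u
o(14)−x(23): -9≡17 → r
n(13)−c(2): 11 → l
t(19)−x(23): -4≡22 → w
q(16)−c(2): 14 → o
c(2)−x(23): -21≡5 → f
i(8)−c(2): 6 → g
c(2)−x(23): -21≡5 → f
k(10)−c(2): 8 → i
p(15)−x(23): -8≡18 → s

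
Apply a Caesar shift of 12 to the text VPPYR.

HBBKD

V(21): 21+12=33≡7 → H
P(15): 15+12=27≡1 → B
P(15): 15+12=27≡1 → B
Y(24): 24+12=36≡10 → K
R(17): 17+12=29≡3 → D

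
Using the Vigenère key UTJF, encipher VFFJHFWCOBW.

Repeat the key across the message: UTJFUTJFUTJ
V(21)+U(20): 41≡15 → P
F(5)+T(19): 24 → Y
F(5)+J(9): 14 → O
J(9)+F(5): 14 → O
H(7)+U(20): 27≡1 → B
F(5)+T(19): 24 → Y
W(22)+J(9): 31≡5 → F
C(2)+F(5): 7 → H
O(14)+U(20): 34≡8 → I
B(1)+T(19): 20 → U
W(22)+J(9): 31≡5 → F

PYOOBYFHIUF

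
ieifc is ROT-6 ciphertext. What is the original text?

i(8): 8−6=2 → c
e(4): 4−6=-2≡24 → y
i(8): 8−6=2 → c
f(5): 5−6=-1≡25 → z
c(2): 2−6=-4≡22 → w

cyczw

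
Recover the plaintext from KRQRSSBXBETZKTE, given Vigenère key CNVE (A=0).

Repeat the key across the ciphertext: CNVECNVECNVECNV
K(10)−C(2): 8 → I
R(17)−N(13): 4 → E
Q(16)−V(21): -5≡21 → V
R(17)−E(4): 13 → N
S(18)−C(2): 16 → Q
S(18)−N(13): 5 → F
B(1)−V(21): -20≡6 → G
X(23)−E(4): 19 → T
B(1)−C(2): -1≡25 → Z
E(4)−N(13): -9≡17 → R
T(19)−V(21): -2≡24 → Y
Z(25)−E(4): 21 → V
K(10)−C(2): 8 → I
T(19)−N(13): 6 → G
E(4)−V(21): -17≡9 → J

IEVNQFGTZRYVIGJ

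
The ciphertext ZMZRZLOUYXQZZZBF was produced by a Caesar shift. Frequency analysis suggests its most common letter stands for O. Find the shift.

The most frequent ciphertext letter is Z (appears 6 times).
Z is position 25; O is position 14.
Shift = 11.

11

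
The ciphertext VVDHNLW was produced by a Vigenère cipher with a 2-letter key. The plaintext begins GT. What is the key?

PC

Subtract each crib letter from the matching ciphertext letter (mod 26):
V(21)−G(6)=15 → P
V(21)−T(19)=2 → C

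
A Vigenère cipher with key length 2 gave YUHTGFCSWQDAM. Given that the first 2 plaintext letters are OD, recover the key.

KR

Subtract each crib letter from the matching ciphertext letter (mod 26):
Y(24)−O(14)=10 → K
U(20)−D(3)=17 → R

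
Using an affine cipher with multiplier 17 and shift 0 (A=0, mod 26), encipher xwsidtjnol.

bkugzlxnef

x(23): 17·23+0=391≡1 → b
w(22): 17·22+0=374≡10 → k
s(18): 17·18+0=306≡20 → u
i(8): 17·8+0=136≡6 → g
d(3): 17·3+0=51≡25 → z
t(19): 17·19+0=323≡11 → l
j(9): 17·9+0=153≡23 → x
n(13): 17·13+0=221≡13 → n
o(14): 17·14+0=238≡4 → e
l(11): 17·11+0=187≡5 → f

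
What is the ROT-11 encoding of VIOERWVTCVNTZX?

V(21): 21+11=32≡6 → G
I(8): 8+11=19 → T
O(14): 14+11=25 → Z
E(4): 4+11=15 → P
R(17): 17+11=28≡2 → C
W(22): 22+11=33≡7 → H
V(21): 21+11=32≡6 → G
T(19): 19+11=30≡4 → E
C(2): 2+11=13 → N
V(21): 21+11=32≡6 → G
N(13): 13+11=24 → Y
T(19): 19+11=30≡4 → E
Z(25): 25+11=36≡10 → K
X(23): 23+11=34≡8 → I

GTZPCHGENGYEKI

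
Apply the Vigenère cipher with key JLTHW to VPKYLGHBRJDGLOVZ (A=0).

Repeat the key across the message: JLTHWJLTHWJLTHWJ
V(21)+J(9): 30≡4 → E
P(15)+L(11): 26≡0 → A
K(10)+T(19): 29≡3 → D
Y(24)+H(7): 31≡5 → F
L(11)+W(22): 33≡7 → H
G(6)+J(9): 15 → P
H(7)+L(11): 18 → S
B(1)+T(19): 20 → U
R(17)+H(7): 24 → Y
J(9)+W(22): 31≡5 → F
D(3)+J(9): 12 → M
G(6)+L(11): 17 → R
L(11)+T(19): 30≡4 → E
O(14)+H(7): 21 → V
V(21)+W(22): 43≡17 → R
Z(25)+J(9): 34≡8 → I

EADFHPSUYFMREVRI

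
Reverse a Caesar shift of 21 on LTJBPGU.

QYOGULZ

L(11): 11−21=-10≡16 → Q
T(19): 19−21=-2≡24 → Y
J(9): 9−21=-12≡14 → O
B(1): 1−21=-20≡6 → G
P(15): 15−21=-6≡20 → U
G(6): 6−21=-15≡11 → L
U(20): 20−21=-1≡25 → Z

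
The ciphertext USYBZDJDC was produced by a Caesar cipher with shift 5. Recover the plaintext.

U(20): 20−5=15 → P
S(18): 18−5=13 → N
Y(24): 24−5=19 → T
B(1): 1−5=-4≡22 → W
Z(25): 25−5=20 → U
D(3): 3−5=-2≡24 → Y
J(9): 9−5=4 → E
D(3): 3−5=-2≡24 → Y
C(2): 2−5=-3≡23 → X

PNTWUYEYX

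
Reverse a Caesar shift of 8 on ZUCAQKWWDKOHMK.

Z(25): 25−8=17 → R
U(20): 20−8=12 → M
C(2): 2−8=-6≡20 → U
A(0): 0−8=-8≡18 → S
Q(16): 16−8=8 → I
K(10): 10−8=2 → C
W(22): 22−8=14 → O
W(22): 22−8=14 → O
D(3): 3−8=-5≡21 → V
K(10): 10−8=2 → C
O(14): 14−8=6 → G
H(7): 7−8=-1≡25 → Z
M(12): 12−8=4 → E
K(10): 10−8=2 → C

RMUSICOOVCGZEC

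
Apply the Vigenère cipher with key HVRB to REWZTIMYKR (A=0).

YZNAADDZRM

Repeat the key across the message: HVRBHVRBHV
R(17)+H(7): 24 → Y
E(4)+V(21): 25 → Z
W(22)+R(17): 39≡13 → N
Z(25)+B(1): 26≡0 → A
T(19)+H(7): 26≡0 → A
I(8)+V(21): 29≡3 → D
M(12)+R(17): 29≡3 → D
Y(24)+B(1): 25 → Z
K(10)+H(7): 17 → R
R(17)+V(21): 38≡12 → M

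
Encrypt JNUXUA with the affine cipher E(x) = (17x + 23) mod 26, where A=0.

UKZYZX

J(9): 17·9+23=176≡20 → U
N(13): 17·13+23=244≡10 → K
U(20): 17·20+23=363≡25 → Z
X(23): 17·23+23=414≡24 → Y
U(20): 17·20+23=363≡25 → Z
A(0): 17·0+23=23 → X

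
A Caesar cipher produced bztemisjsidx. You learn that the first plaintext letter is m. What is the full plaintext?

From the crib: b(1)−m(12)=-11≡15, so the shift is 15.
Subtract 15 from each ciphertext letter:
b(1): 1−15=-14≡12 → m
z(25): 25−15=10 → k
t(19): 19−15=4 → e
e(4): 4−15=-11≡15 → p
m(12): 12−15=-3≡23 → x
i(8): 8−15=-7≡19 → t
s(18): 18−15=3 → d
j(9): 9−15=-6≡20 → u
s(18): 18−15=3 → d
i(8): 8−15=-7≡19 → t
d(3): 3−15=-12≡14 → o
x(23): 23−15=8 → i

mkepxtdudtoi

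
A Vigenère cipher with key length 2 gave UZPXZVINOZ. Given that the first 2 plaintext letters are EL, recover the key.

Subtract each crib letter from the matching ciphertext letter (mod 26):
U(20)−E(4)=16 → Q
Z(25)−L(11)=14 → O

QO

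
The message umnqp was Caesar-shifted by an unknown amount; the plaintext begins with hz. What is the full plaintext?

From the crib: u(20)−h(7)=13, so the shift is 13.
Subtract 13 from each ciphertext letter:
u(20): 20−13=7 → h
m(12): 12−13=-1≡25 → z
n(13): 13−13=0 → a
q(16): 16−13=3 → d
p(15): 15−13=2 → c

hzadc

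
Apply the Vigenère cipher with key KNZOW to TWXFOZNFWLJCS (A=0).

DJWTKJAEKHTPR

Repeat the key across the message: KNZOWKNZOWKNZ
T(19)+K(10): 29≡3 → D
W(22)+N(13): 35≡9 → J
X(23)+Z(25): 48≡22 → W
F(5)+O(14): 19 → T
O(14)+W(22): 36≡10 → K
Z(25)+K(10): 35≡9 → J
N(13)+N(13): 26≡0 → A
F(5)+Z(25): 30≡4 → E
W(22)+O(14): 36≡10 → K
L(11)+W(22): 33≡7 → H
J(9)+K(10): 19 → T
C(2)+N(13): 15 → P
S(18)+Z(25): 43≡17 → R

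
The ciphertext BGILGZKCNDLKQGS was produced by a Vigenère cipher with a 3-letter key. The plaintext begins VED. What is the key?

GCF

Subtract each crib letter from the matching ciphertext letter (mod 26):
B(1)−V(21)=-20≡6 → G
G(6)−E(4)=2 → C
I(8)−D(3)=5 → F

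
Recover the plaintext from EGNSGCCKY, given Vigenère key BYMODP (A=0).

DIBEDNBMM

Repeat the key across the ciphertext: BYMODPBYM
E(4)−B(1): 3 → D
G(6)−Y(24): -18≡8 → I
N(13)−M(12): 1 → B
S(18)−O(14): 4 → E
G(6)−D(3): 3 → D
C(2)−P(15): -13≡13 → N
C(2)−B(1): 1 → B
K(10)−Y(24): -14≡12 → M
Y(24)−M(12): 12 → M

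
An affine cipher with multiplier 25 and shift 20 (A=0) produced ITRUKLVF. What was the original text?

The inverse of 25 mod 26 is 25, since 25·25=625≡1. Apply D(y)=25·(y−20) mod 26:
I(8): 25·(8−20)=-300≡12 → M
T(19): 25·(19−20)=-25≡1 → B
R(17): 25·(17−20)=-75≡3 → D
U(20): 25·(20−20)=0 → A
K(10): 25·(10−20)=-250≡10 → K
L(11): 25·(11−20)=-225≡9 → J
V(21): 25·(21−20)=25 → Z
F(5): 25·(5−20)=-375≡15 → P

MBDAKJZP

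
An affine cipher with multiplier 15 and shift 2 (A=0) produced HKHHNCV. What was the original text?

JEJJZAD

The inverse of 15 mod 26 is 7, since 15·7=105≡1. Apply D(y)=7·(y−2) mod 26:
H(7): 7·(7−2)=35≡9 → J
K(10): 7·(10−2)=56≡4 → E
H(7): 7·(7−2)=35≡9 → J
H(7): 7·(7−2)=35≡9 → J
N(13): 7·(13−2)=77≡25 → Z
C(2): 7·(2−2)=0 → A
V(21): 7·(21−2)=133≡3 → D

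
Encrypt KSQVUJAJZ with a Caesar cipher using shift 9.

TBZEDSJSI

K(10): 10+9=19 → T
S(18): 18+9=27≡1 → B
Q(16): 16+9=25 → Z
V(21): 21+9=30≡4 → E
U(20): 20+9=29≡3 → D
J(9): 9+9=18 → S
A(0): 0+9=9 → J
J(9): 9+9=18 → S
Z(25): 25+9=34≡8 → I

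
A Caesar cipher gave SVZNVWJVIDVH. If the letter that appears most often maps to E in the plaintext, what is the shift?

The most frequent ciphertext letter is V (appears 4 times).
V is position 21; E is position 4.
Shift = 17.

17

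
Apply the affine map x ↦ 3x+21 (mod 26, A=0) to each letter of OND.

LIE

O(14): 3·14+21=63≡11 → L
N(13): 3·13+21=60≡8 → I
D(3): 3·3+21=30≡4 → E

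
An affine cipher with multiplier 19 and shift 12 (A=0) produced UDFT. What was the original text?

The inverse of 19 mod 26 is 11, since 19·11=209≡1. Apply D(y)=11·(y−12) mod 26:
U(20): 11·(20−12)=88≡10 → K
D(3): 11·(3−12)=-99≡5 → F
F(5): 11·(5−12)=-77≡1 → B
T(19): 11·(19−12)=77≡25 → Z

KFBZ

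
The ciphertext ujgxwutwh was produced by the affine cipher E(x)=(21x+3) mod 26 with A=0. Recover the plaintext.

hepwrhcru

The inverse of 21 mod 26 is 5, since 21·5=105≡1. Apply D(y)=5·(y−3) mod 26:
u(20): 5·(20−3)=85≡7 → h
j(9): 5·(9−3)=30≡4 → e
g(6): 5·(6−3)=15 → p
x(23): 5·(23−3)=100≡22 → w
w(22): 5·(22−3)=95≡17 → r
u(20): 5·(20−3)=85≡7 → h
t(19): 5·(19−3)=80≡2 → c
w(22): 5·(22−3)=95≡17 → r
h(7): 5·(7−3)=20 → u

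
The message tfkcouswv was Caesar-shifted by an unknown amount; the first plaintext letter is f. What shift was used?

From the crib: t(19)−f(5)=14, so the shift is 14.

14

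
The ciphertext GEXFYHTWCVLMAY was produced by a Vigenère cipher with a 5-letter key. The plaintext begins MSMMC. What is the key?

UMLTW

Subtract each crib letter from the matching ciphertext letter (mod 26):
G(6)−M(12)=-6≡20 → U
E(4)−S(18)=-14≡12 → M
X(23)−M(12)=11 → L
F(5)−M(12)=-7≡19 → T
Y(24)−C(2)=22 → W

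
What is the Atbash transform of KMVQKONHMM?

K(10) → P(15)
M(12) → N(13)
V(21) → E(4)
Q(16) → J(9)
K(10) → P(15)
O(14) → L(11)
N(13) → M(12)
H(7) → S(18)
M(12) → N(13)
M(12) → N(13)

PNEJPLMSNN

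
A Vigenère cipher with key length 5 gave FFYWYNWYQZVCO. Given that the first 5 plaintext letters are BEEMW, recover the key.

Subtract each crib letter from the matching ciphertext letter (mod 26):
F(5)−B(1)=4 → E
F(5)−E(4)=1 → B
Y(24)−E(4)=20 → U
W(22)−M(12)=10 → K
Y(24)−W(22)=2 → C

EBUKC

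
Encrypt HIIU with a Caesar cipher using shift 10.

RSSE

H(7): 7+10=17 → R
I(8): 8+10=18 → S
I(8): 8+10=18 → S
U(20): 20+10=30≡4 → E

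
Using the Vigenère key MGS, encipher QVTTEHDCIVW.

CBLFKZPIAHC

Repeat the key across the message: MGSMGSMGSMG
Q(16)+M(12): 28≡2 → C
V(21)+G(6): 27≡1 → B
T(19)+S(18): 37≡11 → L
T(19)+M(12): 31≡5 → F
E(4)+G(6): 10 → K
H(7)+S(18): 25 → Z
D(3)+M(12): 15 → P
C(2)+G(6): 8 → I
I(8)+S(18): 26≡0 → A
V(21)+M(12): 33≡7 → H
W(22)+G(6): 28≡2 → C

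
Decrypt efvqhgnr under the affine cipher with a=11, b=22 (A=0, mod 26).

wphqbilj

The inverse of 11 mod 26 is 19, since 11·19=209≡1. Apply D(y)=19·(y−22) mod 26:
e(4): 19·(4−22)=-342≡22 → w
f(5): 19·(5−22)=-323≡15 → p
v(21): 19·(21−22)=-19≡7 → h
q(16): 19·(16−22)=-114≡16 → q
h(7): 19·(7−22)=-285≡1 → b
g(6): 19·(6−22)=-304≡8 → i
n(13): 19·(13−22)=-171≡11 → l
r(17): 19·(17−22)=-95≡9 → j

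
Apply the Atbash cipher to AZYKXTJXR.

A(0) → Z(25)
Z(25) → A(0)
Y(24) → B(1)
K(10) → P(15)
X(23) → C(2)
T(19) → G(6)
J(9) → Q(16)
X(23) → C(2)
R(17) → I(8)

ZABPCGQCI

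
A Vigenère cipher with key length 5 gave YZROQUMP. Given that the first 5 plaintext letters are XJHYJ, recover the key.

BQKQH

Subtract each crib letter from the matching ciphertext letter (mod 26):
Y(24)−X(23)=1 → B
Z(25)−J(9)=16 → Q
R(17)−H(7)=10 → K
O(14)−Y(24)=-10≡16 → Q
Q(16)−J(9)=7 → H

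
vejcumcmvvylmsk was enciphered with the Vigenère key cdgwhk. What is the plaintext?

Repeat the key across the ciphertext: cdgwhkcdgwhkcdg
v(21)−c(2): 19 → t
e(4)−d(3): 1 → b
j(9)−g(6): 3 → d
c(2)−w(22): -20≡6 → g
u(20)−h(7): 13 → n
m(12)−k(10): 2 → c
c(2)−c(2): 0 → a
m(12)−d(3): 9 → j
v(21)−g(6): 15 → p
v(21)−w(22): -1≡25 → z
y(24)−h(7): 17 → r
l(11)−k(10): 1 → b
m(12)−c(2): 10 → k
s(18)−d(3): 15 → p
k(10)−g(6): 4 → e

tbdgncajpzrbkpe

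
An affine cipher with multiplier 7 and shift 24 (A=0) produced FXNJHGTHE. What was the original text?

The inverse of 7 mod 26 is 15, since 7·15=105≡1. Apply D(y)=15·(y−24) mod 26:
F(5): 15·(5−24)=-285≡1 → B
X(23): 15·(23−24)=-15≡11 → L
N(13): 15·(13−24)=-165≡17 → R
J(9): 15·(9−24)=-225≡9 → J
H(7): 15·(7−24)=-255≡5 → F
G(6): 15·(6−24)=-270≡16 → Q
T(19): 15·(19−24)=-75≡3 → D
H(7): 15·(7−24)=-255≡5 → F
E(4): 15·(4−24)=-300≡12 → M

BLRJFQDFM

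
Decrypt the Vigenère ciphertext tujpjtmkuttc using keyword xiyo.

Repeat the key across the ciphertext: xiyoxiyoxiyo
t(19)−x(23): -4≡22 → w
u(20)−i(8): 12 → m
j(9)−y(24): -15≡11 → l
p(15)−o(14): 1 → b
j(9)−x(23): -14≡12 → m
t(19)−i(8): 11 → l
m(12)−y(24): -12≡14 → o
k(10)−o(14): -4≡22 → w
u(20)−x(23): -3≡23 → x
t(19)−i(8): 11 → l
t(19)−y(24): -5≡21 → v
c(2)−o(14): -12≡14 → o

wmlbmlowxlvo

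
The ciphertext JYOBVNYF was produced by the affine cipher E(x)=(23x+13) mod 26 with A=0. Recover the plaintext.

The inverse of 23 mod 26 is 17, since 23·17=391≡1. Apply D(y)=17·(y−13) mod 26:
J(9): 17·(9−13)=-68≡10 → K
Y(24): 17·(24−13)=187≡5 → F
O(14): 17·(14−13)=17 → R
B(1): 17·(1−13)=-204≡4 → E
V(21): 17·(21−13)=136≡6 → G
N(13): 17·(13−13)=0 → A
Y(24): 17·(24−13)=187≡5 → F
F(5): 17·(5−13)=-136≡20 → U

KFREGAFU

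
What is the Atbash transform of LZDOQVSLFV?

L(11) → O(14)
Z(25) → A(0)
D(3) → W(22)
O(14) → L(11)
Q(16) → J(9)
V(21) → E(4)
S(18) → H(7)
L(11) → O(14)
F(5) → U(20)
V(21) → E(4)

OAWLJEHOUE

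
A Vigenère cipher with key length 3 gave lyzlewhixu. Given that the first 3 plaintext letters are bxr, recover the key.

Subtract each crib letter from the matching ciphertext letter (mod 26):
l(11)−b(1)=10 → k
y(24)−x(23)=1 → b
z(25)−r(17)=8 → i

kbi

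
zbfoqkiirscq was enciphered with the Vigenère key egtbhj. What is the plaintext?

Repeat the key across the ciphertext: egtbhjegtbhj
z(25)−e(4): 21 → v
b(1)−g(6): -5≡21 → v
f(5)−t(19): -14≡12 → m
o(14)−b(1): 13 → n
q(16)−h(7): 9 → j
k(10)−j(9): 1 → b
i(8)−e(4): 4 → e
i(8)−g(6): 2 → c
r(17)−t(19): -2≡24 → y
s(18)−b(1): 17 → r
c(2)−h(7): -5≡21 → v
q(16)−j(9): 7 → h

vvmnjbecyrvh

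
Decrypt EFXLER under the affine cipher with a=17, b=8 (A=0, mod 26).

The inverse of 17 mod 26 is 23, since 17·23=391≡1. Apply D(y)=23·(y−8) mod 26:
E(4): 23·(4−8)=-92≡12 → M
F(5): 23·(5−8)=-69≡9 → J
X(23): 23·(23−8)=345≡7 → H
L(11): 23·(11−8)=69≡17 → R
E(4): 23·(4−8)=-92≡12 → M
R(17): 23·(17−8)=207≡25 → Z

MJHRMZ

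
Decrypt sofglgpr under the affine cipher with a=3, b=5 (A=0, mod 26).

ndajcjme

The inverse of 3 mod 26 is 9, since 3·9=27≡1. Apply D(y)=9·(y−5) mod 26:
s(18): 9·(18−5)=117≡13 → n
o(14): 9·(14−5)=81≡3 → d
f(5): 9·(5−5)=0 → a
g(6): 9·(6−5)=9 → j
l(11): 9·(11−5)=54≡2 → c
g(6): 9·(6−5)=9 → j
p(15): 9·(15−5)=90≡12 → m
r(17): 9·(17−5)=108≡4 → e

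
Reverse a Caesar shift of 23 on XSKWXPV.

AVNZASY

X(23): 23−23=0 → A
S(18): 18−23=-5≡21 → V
K(10): 10−23=-13≡13 → N
W(22): 22−23=-1≡25 → Z
X(23): 23−23=0 → A
P(15): 15−23=-8≡18 → S
V(21): 21−23=-2≡24 → Y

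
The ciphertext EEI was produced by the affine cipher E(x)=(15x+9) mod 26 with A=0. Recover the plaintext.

The inverse of 15 mod 26 is 7, since 15·7=105≡1. Apply D(y)=7·(y−9) mod 26:
E(4): 7·(4−9)=-35≡17 → R
E(4): 7·(4−9)=-35≡17 → R
I(8): 7·(8−9)=-7≡19 → T

RRT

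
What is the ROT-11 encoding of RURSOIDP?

R(17): 17+11=28≡2 → C
U(20): 20+11=31≡5 → F
R(17): 17+11=28≡2 → C
S(18): 18+11=29≡3 → D
O(14): 14+11=25 → Z
I(8): 8+11=19 → T
D(3): 3+11=14 → O
P(15): 15+11=26≡0 → A

CFCDZTOA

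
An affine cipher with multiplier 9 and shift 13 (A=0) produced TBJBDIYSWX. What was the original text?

SQOQWLHPBE

The inverse of 9 mod 26 is 3, since 9·3=27≡1. Apply D(y)=3·(y−13) mod 26:
T(19): 3·(19−13)=18 → S
B(1): 3·(1−13)=-36≡16 → Q
J(9): 3·(9−13)=-12≡14 → O
B(1): 3·(1−13)=-36≡16 → Q
D(3): 3·(3−13)=-30≡22 → W
I(8): 3·(8−13)=-15≡11 → L
Y(24): 3·(24−13)=33≡7 → H
S(18): 3·(18−13)=15 → P
W(22): 3·(22−13)=27≡1 → B
X(23): 3·(23−13)=30≡4 → E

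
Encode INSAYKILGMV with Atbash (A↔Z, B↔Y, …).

I(8) → R(17)
N(13) → M(12)
S(18) → H(7)
A(0) → Z(25)
Y(24) → B(1)
K(10) → P(15)
I(8) → R(17)
L(11) → O(14)
G(6) → T(19)
M(12) → N(13)
V(21) → E(4)

RMHZBPROTNE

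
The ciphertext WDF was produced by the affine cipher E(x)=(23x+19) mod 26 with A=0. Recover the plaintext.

The inverse of 23 mod 26 is 17, since 23·17=391≡1. Apply D(y)=17·(y−19) mod 26:
W(22): 17·(22−19)=51≡25 → Z
D(3): 17·(3−19)=-272≡14 → O
F(5): 17·(5−19)=-238≡22 → W

ZOW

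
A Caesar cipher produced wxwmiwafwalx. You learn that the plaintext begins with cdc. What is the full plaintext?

From the crib: w(22)−c(2)=20, so the shift is 20.
Subtract 20 from each ciphertext letter:
w(22): 22−20=2 → c
x(23): 23−20=3 → d
w(22): 22−20=2 → c
m(12): 12−20=-8≡18 → s
i(8): 8−20=-12≡14 → o
w(22): 22−20=2 → c
a(0): 0−20=-20≡6 → g
f(5): 5−20=-15≡11 → l
w(22): 22−20=2 → c
a(0): 0−20=-20≡6 → g
l(11): 11−20=-9≡17 → r
x(23): 23−20=3 → d

cdcsocglcgrd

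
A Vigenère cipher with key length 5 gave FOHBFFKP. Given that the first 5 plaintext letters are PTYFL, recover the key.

Subtract each crib letter from the matching ciphertext letter (mod 26):
F(5)−P(15)=-10≡16 → Q
O(14)−T(19)=-5≡21 → V
H(7)−Y(24)=-17≡9 → J
B(1)−F(5)=-4≡22 → W
F(5)−L(11)=-6≡20 → U

QVJWU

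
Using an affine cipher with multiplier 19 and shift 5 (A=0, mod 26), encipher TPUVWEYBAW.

T(19): 19·19+5=366≡2 → C
P(15): 19·15+5=290≡4 → E
U(20): 19·20+5=385≡21 → V
V(21): 19·21+5=404≡14 → O
W(22): 19·22+5=423≡7 → H
E(4): 19·4+5=81≡3 → D
Y(24): 19·24+5=461≡19 → T
B(1): 19·1+5=24 → Y
A(0): 19·0+5=5 → F
W(22): 19·22+5=423≡7 → H

CEVOHDTYFH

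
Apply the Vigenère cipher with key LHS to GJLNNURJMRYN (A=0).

Repeat the key across the message: LHSLHSLHSLHS
G(6)+L(11): 17 → R
J(9)+H(7): 16 → Q
L(11)+S(18): 29≡3 → D
N(13)+L(11): 24 → Y
N(13)+H(7): 20 → U
U(20)+S(18): 38≡12 → M
R(17)+L(11): 28≡2 → C
J(9)+H(7): 16 → Q
M(12)+S(18): 30≡4 → E
R(17)+L(11): 28≡2 → C
Y(24)+H(7): 31≡5 → F
N(13)+S(18): 31≡5 → F

RQDYUMCQECFF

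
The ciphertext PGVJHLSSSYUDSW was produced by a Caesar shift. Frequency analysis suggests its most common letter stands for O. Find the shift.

The most frequent ciphertext letter is S (appears 4 times).
S is position 18; O is position 14.
Shift = 4.

4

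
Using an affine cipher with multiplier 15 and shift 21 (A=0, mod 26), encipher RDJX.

QOAC

R(17): 15·17+21=276≡16 → Q
D(3): 15·3+21=66≡14 → O
J(9): 15·9+21=156≡0 → A
X(23): 15·23+21=366≡2 → C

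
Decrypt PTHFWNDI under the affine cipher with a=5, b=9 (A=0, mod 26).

WCKUNGEF

The inverse of 5 mod 26 is 21, since 5·21=105≡1. Apply D(y)=21·(y−9) mod 26:
P(15): 21·(15−9)=126≡22 → W
T(19): 21·(19−9)=210≡2 → C
H(7): 21·(7−9)=-42≡10 → K
F(5): 21·(5−9)=-84≡20 → U
W(22): 21·(22−9)=273≡13 → N
N(13): 21·(13−9)=84≡6 → G
D(3): 21·(3−9)=-126≡4 → E
I(8): 21·(8−9)=-21≡5 → F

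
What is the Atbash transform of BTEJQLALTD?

B(1) → Y(24)
T(19) → G(6)
E(4) → V(21)
J(9) → Q(16)
Q(16) → J(9)
L(11) → O(14)
A(0) → Z(25)
L(11) → O(14)
T(19) → G(6)
D(3) → W(22)

YGVQJOZOGW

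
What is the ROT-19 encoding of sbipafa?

lubityt

s(18): 18+19=37≡11 → l
b(1): 1+19=20 → u
i(8): 8+19=27≡1 → b
p(15): 15+19=34≡8 → i
a(0): 0+19=19 → t
f(5): 5+19=24 → y
a(0): 0+19=19 → t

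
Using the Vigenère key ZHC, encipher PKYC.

ORAB

Repeat the key across the message: ZHCZ
P(15)+Z(25): 40≡14 → O
K(10)+H(7): 17 → R
Y(24)+C(2): 26≡0 → A
C(2)+Z(25): 27≡1 → B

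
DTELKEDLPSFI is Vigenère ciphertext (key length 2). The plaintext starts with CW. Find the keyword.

Subtract each crib letter from the matching ciphertext letter (mod 26):
D(3)−C(2)=1 → B
T(19)−W(22)=-3≡23 → X

BX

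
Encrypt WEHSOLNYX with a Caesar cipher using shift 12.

IQTEAXZKJ

W(22): 22+12=34≡8 → I
E(4): 4+12=16 → Q
H(7): 7+12=19 → T
S(18): 18+12=30≡4 → E
O(14): 14+12=26≡0 → A
L(11): 11+12=23 → X
N(13): 13+12=25 → Z
Y(24): 24+12=36≡10 → K
X(23): 23+12=35≡9 → J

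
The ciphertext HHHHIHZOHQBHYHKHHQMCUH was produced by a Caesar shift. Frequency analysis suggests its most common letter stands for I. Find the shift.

The most frequent ciphertext letter is H (appears 11 times).
H is position 7; I is position 8.
Shift = -1≡25.

25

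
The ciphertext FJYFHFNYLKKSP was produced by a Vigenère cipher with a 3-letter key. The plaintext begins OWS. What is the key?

Subtract each crib letter from the matching ciphertext letter (mod 26):
F(5)−O(14)=-9≡17 → R
J(9)−W(22)=-13≡13 → N
Y(24)−S(18)=6 → G

RNG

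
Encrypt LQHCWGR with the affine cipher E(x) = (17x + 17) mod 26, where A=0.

L(11): 17·11+17=204≡22 → W
Q(16): 17·16+17=289≡3 → D
H(7): 17·7+17=136≡6 → G
C(2): 17·2+17=51≡25 → Z
W(22): 17·22+17=391≡1 → B
G(6): 17·6+17=119≡15 → P
R(17): 17·17+17=306≡20 → U

WDGZBPU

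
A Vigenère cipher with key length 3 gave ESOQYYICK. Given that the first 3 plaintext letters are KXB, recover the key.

Subtract each crib letter from the matching ciphertext letter (mod 26):
E(4)−K(10)=-6≡20 → U
S(18)−X(23)=-5≡21 → V
O(14)−B(1)=13 → N

UVN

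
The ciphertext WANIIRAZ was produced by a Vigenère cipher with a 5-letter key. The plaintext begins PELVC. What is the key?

Subtract each crib letter from the matching ciphertext letter (mod 26):
W(22)−P(15)=7 → H
A(0)−E(4)=-4≡22 → W
N(13)−L(11)=2 → C
I(8)−V(21)=-13≡13 → N
I(8)−C(2)=6 → G

HWCNG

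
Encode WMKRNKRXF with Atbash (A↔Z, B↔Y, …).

DNPIMPICU

W(22) → D(3)
M(12) → N(13)
K(10) → P(15)
R(17) → I(8)
N(13) → M(12)
K(10) → P(15)
R(17) → I(8)
X(23) → C(2)
F(5) → U(20)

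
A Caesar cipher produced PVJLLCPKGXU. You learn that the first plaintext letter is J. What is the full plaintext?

From the crib: P(15)−J(9)=6, so the shift is 6.
Subtract 6 from each ciphertext letter:
P(15): 15−6=9 → J
V(21): 21−6=15 → P
J(9): 9−6=3 → D
L(11): 11−6=5 → F
L(11): 11−6=5 → F
C(2): 2−6=-4≡22 → W
P(15): 15−6=9 → J
K(10): 10−6=4 → E
G(6): 6−6=0 → A
X(23): 23−6=17 → R
U(20): 20−6=14 → O

JPDFFWJEARO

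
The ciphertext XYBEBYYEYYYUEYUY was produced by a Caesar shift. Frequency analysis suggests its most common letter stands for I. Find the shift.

16

The most frequent ciphertext letter is Y (appears 8 times).
Y is position 24; I is position 8.
Shift = 16.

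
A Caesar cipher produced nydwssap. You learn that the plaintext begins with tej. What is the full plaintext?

tejcyygv

From the crib: n(13)−t(19)=-6≡20, so the shift is 20.
Subtract 20 from each ciphertext letter:
n(13): 13−20=-7≡19 → t
y(24): 24−20=4 → e
d(3): 3−20=-17≡9 → j
w(22): 22−20=2 → c
s(18): 18−20=-2≡24 → y
s(18): 18−20=-2≡24 → y
a(0): 0−20=-20≡6 → g
p(15): 15−20=-5≡21 → v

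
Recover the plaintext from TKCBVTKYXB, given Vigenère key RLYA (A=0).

CZEBEIMYGQ

Repeat the key across the ciphertext: RLYARLYARL
T(19)−R(17): 2 → C
K(10)−L(11): -1≡25 → Z
C(2)−Y(24): -22≡4 → E
B(1)−A(0): 1 → B
V(21)−R(17): 4 → E
T(19)−L(11): 8 → I
K(10)−Y(24): -14≡12 → M
Y(24)−A(0): 24 → Y
X(23)−R(17): 6 → G
B(1)−L(11): -10≡16 → Q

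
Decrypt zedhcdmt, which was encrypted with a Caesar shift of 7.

sxwavwfm

z(25): 25−7=18 → s
e(4): 4−7=-3≡23 → x
d(3): 3−7=-4≡22 → w
h(7): 7−7=0 → a
c(2): 2−7=-5≡21 → v
d(3): 3−7=-4≡22 → w
m(12): 12−7=5 → f
t(19): 19−7=12 → m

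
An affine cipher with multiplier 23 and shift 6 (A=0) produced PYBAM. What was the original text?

The inverse of 23 mod 26 is 17, since 23·17=391≡1. Apply D(y)=17·(y−6) mod 26:
P(15): 17·(15−6)=153≡23 → X
Y(24): 17·(24−6)=306≡20 → U
B(1): 17·(1−6)=-85≡19 → T
A(0): 17·(0−6)=-102≡2 → C
M(12): 17·(12−6)=102≡24 → Y

XUTCY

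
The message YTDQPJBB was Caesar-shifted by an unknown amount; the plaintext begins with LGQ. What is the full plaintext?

From the crib: Y(24)−L(11)=13, so the shift is 13.
Subtract 13 from each ciphertext letter:
Y(24): 24−13=11 → L
T(19): 19−13=6 → G
D(3): 3−13=-10≡16 → Q
Q(16): 16−13=3 → D
P(15): 15−13=2 → C
J(9): 9−13=-4≡22 → W
B(1): 1−13=-12≡14 → O
B(1): 1−13=-12≡14 → O

LGQDCWOO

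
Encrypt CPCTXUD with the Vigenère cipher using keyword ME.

OTOXJYP

Repeat the key across the message: MEMEMEM
C(2)+M(12): 14 → O
P(15)+E(4): 19 → T
C(2)+M(12): 14 → O
T(19)+E(4): 23 → X
X(23)+M(12): 35≡9 → J
U(20)+E(4): 24 → Y
D(3)+M(12): 15 → P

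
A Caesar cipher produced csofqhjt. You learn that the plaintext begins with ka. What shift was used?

From the crib: c(2)−k(10)=-8≡18, so the shift is 18.

18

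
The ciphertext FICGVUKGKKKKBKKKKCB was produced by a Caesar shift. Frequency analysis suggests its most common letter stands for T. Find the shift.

The most frequent ciphertext letter is K (appears 9 times).
K is position 10; T is position 19.
Shift = -9≡17.

17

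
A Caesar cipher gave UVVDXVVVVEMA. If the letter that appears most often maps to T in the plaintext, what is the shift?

2

The most frequent ciphertext letter is V (appears 6 times).
V is position 21; T is position 19.
Shift = 2.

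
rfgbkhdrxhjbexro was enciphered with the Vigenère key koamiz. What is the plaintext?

Repeat the key across the ciphertext: koamizkoamizkoam
r(17)−k(10): 7 → h
f(5)−o(14): -9≡17 → r
g(6)−a(0): 6 → g
b(1)−m(12): -11≡15 → p
k(10)−i(8): 2 → c
h(7)−z(25): -18≡8 → i
d(3)−k(10): -7≡19 → t
r(17)−o(14): 3 → d
x(23)−a(0): 23 → x
h(7)−m(12): -5≡21 → v
j(9)−i(8): 1 → b
b(1)−z(25): -24≡2 → c
e(4)−k(10): -6≡20 → u
x(23)−o(14): 9 → j
r(17)−a(0): 17 → r
o(14)−m(12): 2 → c

hrgpcitdxvbcujrc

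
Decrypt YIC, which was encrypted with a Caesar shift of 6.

Y(24): 24−6=18 → S
I(8): 8−6=2 → C
C(2): 2−6=-4≡22 → W

SCW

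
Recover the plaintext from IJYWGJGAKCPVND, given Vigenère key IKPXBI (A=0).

AZJZFBYQVFONFT

Repeat the key across the ciphertext: IKPXBIIKPXBIIK
I(8)−I(8): 0 → A
J(9)−K(10): -1≡25 → Z
Y(24)−P(15): 9 → J
W(22)−X(23): -1≡25 → Z
G(6)−B(1): 5 → F
J(9)−I(8): 1 → B
G(6)−I(8): -2≡24 → Y
A(0)−K(10): -10≡16 → Q
K(10)−P(15): -5≡21 → V
C(2)−X(23): -21≡5 → F
P(15)−B(1): 14 → O
V(21)−I(8): 13 → N
N(13)−I(8): 5 → F
D(3)−K(10): -7≡19 → T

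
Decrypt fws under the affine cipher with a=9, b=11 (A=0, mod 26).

ihv

The inverse of 9 mod 26 is 3, since 9·3=27≡1. Apply D(y)=3·(y−11) mod 26:
f(5): 3·(5−11)=-18≡8 → i
w(22): 3·(22−11)=33≡7 → h
s(18): 3·(18−11)=21 → v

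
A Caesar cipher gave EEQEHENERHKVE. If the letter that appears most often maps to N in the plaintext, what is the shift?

17

The most frequent ciphertext letter is E (appears 6 times).
E is position 4; N is position 13.
Shift = -9≡17.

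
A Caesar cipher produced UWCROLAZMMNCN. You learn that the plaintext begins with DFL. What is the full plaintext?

DFLAXUJIVVWLW

From the crib: U(20)−D(3)=17, so the shift is 17.
Subtract 17 from each ciphertext letter:
U(20): 20−17=3 → D
W(22): 22−17=5 → F
C(2): 2−17=-15≡11 → L
R(17): 17−17=0 → A
O(14): 14−17=-3≡23 → X
L(11): 11−17=-6≡20 → U
A(0): 0−17=-17≡9 → J
Z(25): 25−17=8 → I
M(12): 12−17=-5≡21 → V
M(12): 12−17=-5≡21 → V
N(13): 13−17=-4≡22 → W
C(2): 2−17=-15≡11 → L
N(13): 13−17=-4≡22 → W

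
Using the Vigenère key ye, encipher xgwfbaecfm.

vkujzecgdq

Repeat the key across the message: yeyeyeyeye
x(23)+y(24): 47≡21 → v
g(6)+e(4): 10 → k
w(22)+y(24): 46≡20 → u
f(5)+e(4): 9 → j
b(1)+y(24): 25 → z
a(0)+e(4): 4 → e
e(4)+y(24): 28≡2 → c
c(2)+e(4): 6 → g
f(5)+y(24): 29≡3 → d
m(12)+e(4): 16 → q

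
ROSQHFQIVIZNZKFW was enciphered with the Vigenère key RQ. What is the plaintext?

Repeat the key across the ciphertext: RQRQRQRQRQRQRQRQ
R(17)−R(17): 0 → A
O(14)−Q(16): -2≡24 → Y
S(18)−R(17): 1 → B
Q(16)−Q(16): 0 → A
H(7)−R(17): -10≡16 → Q
F(5)−Q(16): -11≡15 → P
Q(16)−R(17): -1≡25 → Z
I(8)−Q(16): -8≡18 → S
V(21)−R(17): 4 → E
I(8)−Q(16): -8≡18 → S
Z(25)−R(17): 8 → I
N(13)−Q(16): -3≡23 → X
Z(25)−R(17): 8 → I
K(10)−Q(16): -6≡20 → U
F(5)−R(17): -12≡14 → O
W(22)−Q(16): 6 → G

AYBAQPZSESIXIUOG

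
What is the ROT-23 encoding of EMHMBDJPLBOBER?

E(4): 4+23=27≡1 → B
M(12): 12+23=35≡9 → J
H(7): 7+23=30≡4 → E
M(12): 12+23=35≡9 → J
B(1): 1+23=24 → Y
D(3): 3+23=26≡0 → A
J(9): 9+23=32≡6 → G
P(15): 15+23=38≡12 → M
L(11): 11+23=34≡8 → I
B(1): 1+23=24 → Y
O(14): 14+23=37≡11 → L
B(1): 1+23=24 → Y
E(4): 4+23=27≡1 → B
R(17): 17+23=40≡14 → O

BJEJYAGMIYLYBO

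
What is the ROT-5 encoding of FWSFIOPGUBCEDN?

F(5): 5+5=10 → K
W(22): 22+5=27≡1 → B
S(18): 18+5=23 → X
F(5): 5+5=10 → K
I(8): 8+5=13 → N
O(14): 14+5=19 → T
P(15): 15+5=20 → U
G(6): 6+5=11 → L
U(20): 20+5=25 → Z
B(1): 1+5=6 → G
C(2): 2+5=7 → H
E(4): 4+5=9 → J
D(3): 3+5=8 → I
N(13): 13+5=18 → S

KBXKNTULZGHJIS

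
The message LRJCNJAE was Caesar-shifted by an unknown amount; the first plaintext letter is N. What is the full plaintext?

NTLEPLCG

From the crib: L(11)−N(13)=-2≡24, so the shift is 24.
Subtract 24 from each ciphertext letter:
L(11): 11−24=-13≡13 → N
R(17): 17−24=-7≡19 → T
J(9): 9−24=-15≡11 → L
C(2): 2−24=-22≡4 → E
N(13): 13−24=-11≡15 → P
J(9): 9−24=-15≡11 → L
A(0): 0−24=-24≡2 → C
E(4): 4−24=-20≡6 → G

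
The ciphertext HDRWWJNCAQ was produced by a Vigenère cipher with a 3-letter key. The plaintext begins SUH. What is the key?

Subtract each crib letter from the matching ciphertext letter (mod 26):
H(7)−S(18)=-11≡15 → P
D(3)−U(20)=-17≡9 → J
R(17)−H(7)=10 → K

PJK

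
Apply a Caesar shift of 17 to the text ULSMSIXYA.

LCJDJZOPR

U(20): 20+17=37≡11 → L
L(11): 11+17=28≡2 → C
S(18): 18+17=35≡9 → J
M(12): 12+17=29≡3 → D
S(18): 18+17=35≡9 → J
I(8): 8+17=25 → Z
X(23): 23+17=40≡14 → O
Y(24): 24+17=41≡15 → P
A(0): 0+17=17 → R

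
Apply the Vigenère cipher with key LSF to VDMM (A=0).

GVRX

Repeat the key across the message: LSFL
V(21)+L(11): 32≡6 → G
D(3)+S(18): 21 → V
M(12)+F(5): 17 → R
M(12)+L(11): 23 → X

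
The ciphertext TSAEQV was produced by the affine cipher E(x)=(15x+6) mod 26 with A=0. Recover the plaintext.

NGKMSB

The inverse of 15 mod 26 is 7, since 15·7=105≡1. Apply D(y)=7·(y−6) mod 26:
T(19): 7·(19−6)=91≡13 → N
S(18): 7·(18−6)=84≡6 → G
A(0): 7·(0−6)=-42≡10 → K
E(4): 7·(4−6)=-14≡12 → M
Q(16): 7·(16−6)=70≡18 → S
V(21): 7·(21−6)=105≡1 → B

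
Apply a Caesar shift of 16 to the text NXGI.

DNWY

N(13): 13+16=29≡3 → D
X(23): 23+16=39≡13 → N
G(6): 6+16=22 → W
I(8): 8+16=24 → Y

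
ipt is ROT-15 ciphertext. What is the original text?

i(8): 8−15=-7≡19 → t
p(15): 15−15=0 → a
t(19): 19−15=4 → e

tae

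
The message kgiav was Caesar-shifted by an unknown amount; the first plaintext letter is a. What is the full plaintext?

From the crib: k(10)−a(0)=10, so the shift is 10.
Subtract 10 from each ciphertext letter:
k(10): 10−10=0 → a
g(6): 6−10=-4≡22 → w
i(8): 8−10=-2≡24 → y
a(0): 0−10=-10≡16 → q
v(21): 21−10=11 → l

awyql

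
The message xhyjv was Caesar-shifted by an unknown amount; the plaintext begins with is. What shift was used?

15

From the crib: x(23)−i(8)=15, so the shift is 15.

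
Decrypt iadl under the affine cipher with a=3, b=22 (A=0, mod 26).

The inverse of 3 mod 26 is 9, since 3·9=27≡1. Apply D(y)=9·(y−22) mod 26:
i(8): 9·(8−22)=-126≡4 → e
a(0): 9·(0−22)=-198≡10 → k
d(3): 9·(3−22)=-171≡11 → l
l(11): 9·(11−22)=-99≡5 → f

eklf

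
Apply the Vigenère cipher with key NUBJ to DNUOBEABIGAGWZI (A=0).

Repeat the key across the message: NUBJNUBJNUBJNUB
D(3)+N(13): 16 → Q
N(13)+U(20): 33≡7 → H
U(20)+B(1): 21 → V
O(14)+J(9): 23 → X
B(1)+N(13): 14 → O
E(4)+U(20): 24 → Y
A(0)+B(1): 1 → B
B(1)+J(9): 10 → K
I(8)+N(13): 21 → V
G(6)+U(20): 26≡0 → A
A(0)+B(1): 1 → B
G(6)+J(9): 15 → P
W(22)+N(13): 35≡9 → J
Z(25)+U(20): 45≡19 → T
I(8)+B(1): 9 → J

QHVXOYBKVABPJTJ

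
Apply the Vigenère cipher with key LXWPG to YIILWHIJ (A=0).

Repeat the key across the message: LXWPGLXW
Y(24)+L(11): 35≡9 → J
I(8)+X(23): 31≡5 → F
I(8)+W(22): 30≡4 → E
L(11)+P(15): 26≡0 → A
W(22)+G(6): 28≡2 → C
H(7)+L(11): 18 → S
I(8)+X(23): 31≡5 → F
J(9)+W(22): 31≡5 → F

JFEACSFF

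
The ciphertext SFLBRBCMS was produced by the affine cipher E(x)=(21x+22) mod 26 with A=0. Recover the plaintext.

The inverse of 21 mod 26 is 5, since 21·5=105≡1. Apply D(y)=5·(y−22) mod 26:
S(18): 5·(18−22)=-20≡6 → G
F(5): 5·(5−22)=-85≡19 → T
L(11): 5·(11−22)=-55≡23 → X
B(1): 5·(1−22)=-105≡25 → Z
R(17): 5·(17−22)=-25≡1 → B
B(1): 5·(1−22)=-105≡25 → Z
C(2): 5·(2−22)=-100≡4 → E
M(12): 5·(12−22)=-50≡2 → C
S(18): 5·(18−22)=-20≡6 → G

GTXZBZECG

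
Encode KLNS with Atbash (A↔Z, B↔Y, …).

POMH

K(10) → P(15)
L(11) → O(14)
N(13) → M(12)
S(18) → H(7)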